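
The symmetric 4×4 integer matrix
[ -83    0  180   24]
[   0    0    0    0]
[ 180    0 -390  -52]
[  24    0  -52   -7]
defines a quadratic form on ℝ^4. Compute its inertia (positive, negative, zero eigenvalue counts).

step 0: pivot -83 → sign −
step 1: pivot 30/83 → sign +
step 2: pivot -1/15 → sign −
step 3: row/col 3 already zero → sign 0
signature = (1, 2, 1)

Answer: (1, 2, 1)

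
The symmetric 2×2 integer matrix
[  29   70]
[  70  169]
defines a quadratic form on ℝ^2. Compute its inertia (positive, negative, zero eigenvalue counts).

Answer: (2, 0, 0)

Derivation:
step 0: pivot 29 → sign +
step 1: pivot 1/29 → sign +
signature = (2, 0, 0)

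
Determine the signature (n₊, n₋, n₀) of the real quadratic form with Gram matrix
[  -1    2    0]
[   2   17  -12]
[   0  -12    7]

step 0: pivot -1 → sign −
step 1: pivot 21 → sign +
step 2: pivot 1/7 → sign +
signature = (2, 1, 0)

Answer: (2, 1, 0)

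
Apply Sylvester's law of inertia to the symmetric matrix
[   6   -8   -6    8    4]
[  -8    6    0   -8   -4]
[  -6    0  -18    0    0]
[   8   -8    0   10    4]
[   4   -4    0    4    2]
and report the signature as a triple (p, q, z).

Answer: (2, 2, 1)

Derivation:
step 0: pivot 6 → sign +
step 1: pivot -14/3 → sign −
step 2: pivot -72/7 → sign −
step 3: pivot 2 → sign +
step 4: row/col 4 already zero → sign 0
signature = (2, 2, 1)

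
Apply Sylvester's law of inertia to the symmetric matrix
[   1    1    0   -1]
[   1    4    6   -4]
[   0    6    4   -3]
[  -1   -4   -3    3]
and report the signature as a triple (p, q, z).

step 0: pivot 1 → sign +
step 1: pivot 3 → sign +
step 2: pivot -8 → sign −
step 3: pivot 1/8 → sign +
signature = (3, 1, 0)

Answer: (3, 1, 0)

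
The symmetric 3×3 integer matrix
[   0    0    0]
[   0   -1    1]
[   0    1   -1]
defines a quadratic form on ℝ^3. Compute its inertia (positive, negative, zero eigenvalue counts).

step 0: pivot -1 → sign −
step 1: row/col 1 already zero → sign 0
step 2: row/col 2 already zero → sign 0
signature = (0, 1, 2)

Answer: (0, 1, 2)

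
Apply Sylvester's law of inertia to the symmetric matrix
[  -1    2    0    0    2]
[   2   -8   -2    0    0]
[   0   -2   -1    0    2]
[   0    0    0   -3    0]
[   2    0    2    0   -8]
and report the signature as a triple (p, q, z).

step 0: pivot -1 → sign −
step 1: pivot -4 → sign −
step 2: pivot -3 → sign −
step 3: row/col 3 already zero → sign 0
step 4: row/col 4 already zero → sign 0
signature = (0, 3, 2)

Answer: (0, 3, 2)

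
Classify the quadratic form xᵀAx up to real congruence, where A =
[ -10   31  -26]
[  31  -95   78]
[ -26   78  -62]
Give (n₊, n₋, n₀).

Answer: (1, 2, 0)

Derivation:
step 0: pivot -10 → sign −
step 1: pivot 11/10 → sign +
step 2: pivot -6/11 → sign −
signature = (1, 2, 0)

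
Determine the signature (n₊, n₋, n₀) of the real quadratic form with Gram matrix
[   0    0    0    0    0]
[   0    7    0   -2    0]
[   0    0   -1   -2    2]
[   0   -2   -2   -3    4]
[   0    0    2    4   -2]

step 0: pivot 7 → sign +
step 1: pivot -1 → sign −
step 2: pivot 3/7 → sign +
step 3: pivot 2 → sign +
step 4: row/col 4 already zero → sign 0
signature = (3, 1, 1)

Answer: (3, 1, 1)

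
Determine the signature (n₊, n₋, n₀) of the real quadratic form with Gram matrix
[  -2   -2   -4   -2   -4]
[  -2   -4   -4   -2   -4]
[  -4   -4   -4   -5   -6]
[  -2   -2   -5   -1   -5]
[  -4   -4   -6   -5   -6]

step 0: pivot -2 → sign −
step 1: pivot -2 → sign −
step 2: pivot 4 → sign +
step 3: pivot 3/4 → sign +
step 4: pivot 2/3 → sign +
signature = (3, 2, 0)

Answer: (3, 2, 0)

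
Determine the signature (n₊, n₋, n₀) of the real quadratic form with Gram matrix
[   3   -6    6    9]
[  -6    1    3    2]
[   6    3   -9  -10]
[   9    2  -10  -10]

Answer: (2, 2, 0)

Derivation:
step 0: pivot 3 → sign +
step 1: pivot -11 → sign −
step 2: pivot -6/11 → sign −
step 3: pivot 1/3 → sign +
signature = (2, 2, 0)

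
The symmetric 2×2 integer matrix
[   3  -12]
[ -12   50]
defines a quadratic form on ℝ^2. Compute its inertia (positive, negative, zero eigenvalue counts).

Answer: (2, 0, 0)

Derivation:
step 0: pivot 3 → sign +
step 1: pivot 2 → sign +
signature = (2, 0, 0)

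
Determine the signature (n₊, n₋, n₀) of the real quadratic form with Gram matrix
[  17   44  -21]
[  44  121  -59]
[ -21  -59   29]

step 0: pivot 17 → sign +
step 1: pivot 121/17 → sign +
step 2: pivot 3/121 → sign +
signature = (3, 0, 0)

Answer: (3, 0, 0)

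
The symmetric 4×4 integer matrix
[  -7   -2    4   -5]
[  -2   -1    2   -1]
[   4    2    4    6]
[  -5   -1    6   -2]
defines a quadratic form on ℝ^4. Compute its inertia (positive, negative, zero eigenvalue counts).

Answer: (1, 2, 1)

Derivation:
step 0: pivot -7 → sign −
step 1: pivot -3/7 → sign −
step 2: pivot 8 → sign +
step 3: row/col 3 already zero → sign 0
signature = (1, 2, 1)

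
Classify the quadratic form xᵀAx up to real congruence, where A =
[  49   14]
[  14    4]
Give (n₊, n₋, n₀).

step 0: pivot 49 → sign +
step 1: row/col 1 already zero → sign 0
signature = (1, 0, 1)

Answer: (1, 0, 1)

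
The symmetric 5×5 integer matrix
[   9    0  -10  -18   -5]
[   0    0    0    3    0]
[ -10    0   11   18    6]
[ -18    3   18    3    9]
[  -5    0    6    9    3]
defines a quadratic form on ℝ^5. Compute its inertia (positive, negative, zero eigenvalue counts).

Answer: (3, 2, 0)

Derivation:
step 0: pivot 9 → sign +
step 1: pivot -1/9 → sign −
step 2: pivot 3 → sign +
step 3: pivot -3 → sign −
step 4: pivot 2 → sign +
signature = (3, 2, 0)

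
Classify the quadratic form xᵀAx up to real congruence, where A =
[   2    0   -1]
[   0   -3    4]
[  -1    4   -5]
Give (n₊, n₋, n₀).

step 0: pivot 2 → sign +
step 1: pivot -3 → sign −
step 2: pivot -1/6 → sign −
signature = (1, 2, 0)

Answer: (1, 2, 0)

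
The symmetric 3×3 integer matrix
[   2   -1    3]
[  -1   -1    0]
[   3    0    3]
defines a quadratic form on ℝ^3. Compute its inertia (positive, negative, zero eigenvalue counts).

Answer: (1, 1, 1)

Derivation:
step 0: pivot 2 → sign +
step 1: pivot -3/2 → sign −
step 2: row/col 2 already zero → sign 0
signature = (1, 1, 1)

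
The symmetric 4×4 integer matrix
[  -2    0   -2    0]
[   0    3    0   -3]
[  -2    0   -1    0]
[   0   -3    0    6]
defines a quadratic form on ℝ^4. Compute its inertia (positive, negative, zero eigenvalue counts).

Answer: (3, 1, 0)

Derivation:
step 0: pivot -2 → sign −
step 1: pivot 3 → sign +
step 2: pivot 1 → sign +
step 3: pivot 3 → sign +
signature = (3, 1, 0)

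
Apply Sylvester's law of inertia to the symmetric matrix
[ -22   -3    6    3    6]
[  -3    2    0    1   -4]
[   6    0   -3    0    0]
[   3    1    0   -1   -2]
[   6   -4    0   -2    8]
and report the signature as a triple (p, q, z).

Answer: (1, 3, 1)

Derivation:
step 0: pivot -22 → sign −
step 1: pivot 53/22 → sign +
step 2: pivot -87/53 → sign −
step 3: pivot -3/29 → sign −
step 4: row/col 4 already zero → sign 0
signature = (1, 3, 1)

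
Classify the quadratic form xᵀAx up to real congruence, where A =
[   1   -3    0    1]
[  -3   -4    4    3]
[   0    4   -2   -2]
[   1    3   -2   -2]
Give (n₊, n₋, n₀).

Answer: (1, 3, 0)

Derivation:
step 0: pivot 1 → sign +
step 1: pivot -13 → sign −
step 2: pivot -10/13 → sign −
step 3: pivot -1/5 → sign −
signature = (1, 3, 0)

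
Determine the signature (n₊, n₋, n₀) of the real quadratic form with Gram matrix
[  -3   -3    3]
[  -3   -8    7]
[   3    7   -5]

Answer: (1, 2, 0)

Derivation:
step 0: pivot -3 → sign −
step 1: pivot -5 → sign −
step 2: pivot 6/5 → sign +
signature = (1, 2, 0)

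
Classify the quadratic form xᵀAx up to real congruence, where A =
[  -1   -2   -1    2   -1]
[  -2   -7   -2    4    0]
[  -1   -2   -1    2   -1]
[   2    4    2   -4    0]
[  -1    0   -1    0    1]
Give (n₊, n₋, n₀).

step 0: pivot -1 → sign −
step 1: pivot -3 → sign −
step 2: pivot 10/3 → sign +
step 3: pivot -6/5 → sign −
step 4: row/col 4 already zero → sign 0
signature = (1, 3, 1)

Answer: (1, 3, 1)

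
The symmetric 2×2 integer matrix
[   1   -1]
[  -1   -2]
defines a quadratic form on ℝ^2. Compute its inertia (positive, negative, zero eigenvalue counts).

Answer: (1, 1, 0)

Derivation:
step 0: pivot 1 → sign +
step 1: pivot -3 → sign −
signature = (1, 1, 0)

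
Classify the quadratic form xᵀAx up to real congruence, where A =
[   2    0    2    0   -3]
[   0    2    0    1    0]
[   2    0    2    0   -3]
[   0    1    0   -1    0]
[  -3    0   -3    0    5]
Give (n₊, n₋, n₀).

step 0: pivot 2 → sign +
step 1: pivot 2 → sign +
step 2: pivot -3/2 → sign −
step 3: pivot 1/2 → sign +
step 4: row/col 4 already zero → sign 0
signature = (3, 1, 1)

Answer: (3, 1, 1)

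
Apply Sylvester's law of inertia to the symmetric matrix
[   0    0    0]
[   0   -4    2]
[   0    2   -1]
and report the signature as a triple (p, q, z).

Answer: (0, 1, 2)

Derivation:
step 0: pivot -4 → sign −
step 1: row/col 1 already zero → sign 0
step 2: row/col 2 already zero → sign 0
signature = (0, 1, 2)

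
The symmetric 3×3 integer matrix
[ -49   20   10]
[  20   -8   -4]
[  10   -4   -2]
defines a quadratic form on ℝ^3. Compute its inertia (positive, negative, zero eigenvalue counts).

step 0: pivot -49 → sign −
step 1: pivot 8/49 → sign +
step 2: row/col 2 already zero → sign 0
signature = (1, 1, 1)

Answer: (1, 1, 1)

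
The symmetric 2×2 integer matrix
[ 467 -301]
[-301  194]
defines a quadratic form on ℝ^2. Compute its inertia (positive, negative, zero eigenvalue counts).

Answer: (1, 1, 0)

Derivation:
step 0: pivot 467 → sign +
step 1: pivot -3/467 → sign −
signature = (1, 1, 0)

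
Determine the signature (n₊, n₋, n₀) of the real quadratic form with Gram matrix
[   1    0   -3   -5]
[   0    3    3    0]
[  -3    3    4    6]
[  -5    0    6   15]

step 0: pivot 1 → sign +
step 1: pivot 3 → sign +
step 2: pivot -8 → sign −
step 3: pivot 1/8 → sign +
signature = (3, 1, 0)

Answer: (3, 1, 0)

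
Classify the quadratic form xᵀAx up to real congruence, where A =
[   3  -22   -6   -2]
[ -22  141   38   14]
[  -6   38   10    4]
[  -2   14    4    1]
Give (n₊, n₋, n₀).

Answer: (1, 3, 0)

Derivation:
step 0: pivot 3 → sign +
step 1: pivot -61/3 → sign −
step 2: pivot -14/61 → sign −
step 3: pivot -1/7 → sign −
signature = (1, 3, 0)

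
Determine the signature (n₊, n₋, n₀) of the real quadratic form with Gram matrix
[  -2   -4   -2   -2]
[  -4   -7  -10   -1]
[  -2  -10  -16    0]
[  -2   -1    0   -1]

step 0: pivot -2 → sign −
step 1: pivot 1 → sign +
step 2: pivot -50 → sign −
step 3: row/col 3 already zero → sign 0
signature = (1, 2, 1)

Answer: (1, 2, 1)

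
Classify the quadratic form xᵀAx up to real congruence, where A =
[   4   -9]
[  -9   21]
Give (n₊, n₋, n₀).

Answer: (2, 0, 0)

Derivation:
step 0: pivot 4 → sign +
step 1: pivot 3/4 → sign +
signature = (2, 0, 0)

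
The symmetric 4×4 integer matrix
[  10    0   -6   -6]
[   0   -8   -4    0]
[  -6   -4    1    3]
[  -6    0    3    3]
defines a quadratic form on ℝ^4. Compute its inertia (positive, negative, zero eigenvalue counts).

Answer: (1, 2, 1)

Derivation:
step 0: pivot 10 → sign +
step 1: pivot -8 → sign −
step 2: pivot -3/5 → sign −
step 3: row/col 3 already zero → sign 0
signature = (1, 2, 1)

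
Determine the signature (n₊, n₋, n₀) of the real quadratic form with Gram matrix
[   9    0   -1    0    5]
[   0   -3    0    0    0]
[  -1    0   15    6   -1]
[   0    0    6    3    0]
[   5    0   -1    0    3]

Answer: (4, 1, 0)

Derivation:
step 0: pivot 9 → sign +
step 1: pivot -3 → sign −
step 2: pivot 134/9 → sign +
step 3: pivot 39/67 → sign +
step 4: pivot 2/13 → sign +
signature = (4, 1, 0)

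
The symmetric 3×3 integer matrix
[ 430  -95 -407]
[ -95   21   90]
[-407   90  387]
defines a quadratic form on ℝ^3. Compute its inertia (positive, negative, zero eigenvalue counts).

Answer: (3, 0, 0)

Derivation:
step 0: pivot 430 → sign +
step 1: pivot 1/86 → sign +
step 2: pivot 6/5 → sign +
signature = (3, 0, 0)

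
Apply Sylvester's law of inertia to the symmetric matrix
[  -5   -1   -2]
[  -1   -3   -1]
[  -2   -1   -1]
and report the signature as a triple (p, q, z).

Answer: (0, 3, 0)

Derivation:
step 0: pivot -5 → sign −
step 1: pivot -14/5 → sign −
step 2: pivot -1/14 → sign −
signature = (0, 3, 0)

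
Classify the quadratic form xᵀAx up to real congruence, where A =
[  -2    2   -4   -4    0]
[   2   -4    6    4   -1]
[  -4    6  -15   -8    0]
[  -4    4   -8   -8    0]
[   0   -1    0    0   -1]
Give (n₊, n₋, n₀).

Answer: (0, 4, 1)

Derivation:
step 0: pivot -2 → sign −
step 1: pivot -2 → sign −
step 2: pivot -5 → sign −
step 3: pivot -3/10 → sign −
step 4: row/col 4 already zero → sign 0
signature = (0, 4, 1)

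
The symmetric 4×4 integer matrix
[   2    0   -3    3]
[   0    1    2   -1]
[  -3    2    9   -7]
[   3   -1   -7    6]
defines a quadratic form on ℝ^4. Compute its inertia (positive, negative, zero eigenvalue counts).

step 0: pivot 2 → sign +
step 1: pivot 1 → sign +
step 2: pivot 1/2 → sign +
step 3: row/col 3 already zero → sign 0
signature = (3, 0, 1)

Answer: (3, 0, 1)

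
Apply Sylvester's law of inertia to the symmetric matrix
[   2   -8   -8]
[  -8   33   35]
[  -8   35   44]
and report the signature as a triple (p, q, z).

step 0: pivot 2 → sign +
step 1: pivot 1 → sign +
step 2: pivot 3 → sign +
signature = (3, 0, 0)

Answer: (3, 0, 0)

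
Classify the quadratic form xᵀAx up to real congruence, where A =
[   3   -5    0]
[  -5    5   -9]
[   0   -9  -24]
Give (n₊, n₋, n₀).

Answer: (2, 1, 0)

Derivation:
step 0: pivot 3 → sign +
step 1: pivot -10/3 → sign −
step 2: pivot 3/10 → sign +
signature = (2, 1, 0)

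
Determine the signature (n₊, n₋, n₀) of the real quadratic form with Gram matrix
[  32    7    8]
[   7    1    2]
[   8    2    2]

step 0: pivot 32 → sign +
step 1: pivot -17/32 → sign −
step 2: pivot 2/17 → sign +
signature = (2, 1, 0)

Answer: (2, 1, 0)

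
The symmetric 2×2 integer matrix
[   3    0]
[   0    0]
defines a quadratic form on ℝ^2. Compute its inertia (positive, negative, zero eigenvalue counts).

step 0: pivot 3 → sign +
step 1: row/col 1 already zero → sign 0
signature = (1, 0, 1)

Answer: (1, 0, 1)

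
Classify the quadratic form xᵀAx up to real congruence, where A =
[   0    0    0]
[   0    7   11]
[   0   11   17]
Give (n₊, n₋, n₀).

Answer: (1, 1, 1)

Derivation:
step 0: pivot 7 → sign +
step 1: pivot -2/7 → sign −
step 2: row/col 2 already zero → sign 0
signature = (1, 1, 1)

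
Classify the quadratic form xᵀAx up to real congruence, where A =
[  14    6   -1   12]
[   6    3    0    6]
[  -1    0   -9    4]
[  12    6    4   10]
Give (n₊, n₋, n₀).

Answer: (2, 2, 0)

Derivation:
step 0: pivot 14 → sign +
step 1: pivot 3/7 → sign +
step 2: pivot -19/2 → sign −
step 3: pivot -6/19 → sign −
signature = (2, 2, 0)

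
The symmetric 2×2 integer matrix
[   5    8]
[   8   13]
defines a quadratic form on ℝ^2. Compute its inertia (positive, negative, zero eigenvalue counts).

Answer: (2, 0, 0)

Derivation:
step 0: pivot 5 → sign +
step 1: pivot 1/5 → sign +
signature = (2, 0, 0)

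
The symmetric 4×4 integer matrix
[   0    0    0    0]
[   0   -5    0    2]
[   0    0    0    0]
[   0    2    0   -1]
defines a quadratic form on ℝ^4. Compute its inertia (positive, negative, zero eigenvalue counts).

step 0: pivot -5 → sign −
step 1: pivot -1/5 → sign −
step 2: row/col 2 already zero → sign 0
step 3: row/col 3 already zero → sign 0
signature = (0, 2, 2)

Answer: (0, 2, 2)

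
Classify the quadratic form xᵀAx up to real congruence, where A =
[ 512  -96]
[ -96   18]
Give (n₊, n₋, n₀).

Answer: (1, 0, 1)

Derivation:
step 0: pivot 512 → sign +
step 1: row/col 1 already zero → sign 0
signature = (1, 0, 1)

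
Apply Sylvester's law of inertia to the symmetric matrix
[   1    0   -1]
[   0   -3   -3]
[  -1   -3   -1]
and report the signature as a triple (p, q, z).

step 0: pivot 1 → sign +
step 1: pivot -3 → sign −
step 2: pivot 1 → sign +
signature = (2, 1, 0)

Answer: (2, 1, 0)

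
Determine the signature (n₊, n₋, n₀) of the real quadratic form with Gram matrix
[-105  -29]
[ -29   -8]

Answer: (1, 1, 0)

Derivation:
step 0: pivot -105 → sign −
step 1: pivot 1/105 → sign +
signature = (1, 1, 0)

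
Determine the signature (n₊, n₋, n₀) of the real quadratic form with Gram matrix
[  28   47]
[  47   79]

Answer: (2, 0, 0)

Derivation:
step 0: pivot 28 → sign +
step 1: pivot 3/28 → sign +
signature = (2, 0, 0)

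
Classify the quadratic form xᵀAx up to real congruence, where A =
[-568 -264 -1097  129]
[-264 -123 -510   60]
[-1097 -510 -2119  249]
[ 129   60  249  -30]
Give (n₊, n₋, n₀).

step 0: pivot -568 → sign −
step 1: pivot -21/71 → sign −
step 2: pivot -15/56 → sign −
step 3: pivot -3/5 → sign −
signature = (0, 4, 0)

Answer: (0, 4, 0)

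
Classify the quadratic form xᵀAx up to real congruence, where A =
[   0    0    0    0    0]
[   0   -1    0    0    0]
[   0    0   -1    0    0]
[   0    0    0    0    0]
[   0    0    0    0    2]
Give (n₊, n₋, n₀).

step 0: pivot -1 → sign −
step 1: pivot -1 → sign −
step 2: pivot 2 → sign +
step 3: row/col 3 already zero → sign 0
step 4: row/col 4 already zero → sign 0
signature = (1, 2, 2)

Answer: (1, 2, 2)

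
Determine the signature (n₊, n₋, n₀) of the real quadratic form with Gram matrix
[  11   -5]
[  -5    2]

step 0: pivot 11 → sign +
step 1: pivot -3/11 → sign −
signature = (1, 1, 0)

Answer: (1, 1, 0)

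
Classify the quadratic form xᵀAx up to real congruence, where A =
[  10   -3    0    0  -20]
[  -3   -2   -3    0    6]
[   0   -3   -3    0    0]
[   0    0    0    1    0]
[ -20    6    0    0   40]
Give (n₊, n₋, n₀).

step 0: pivot 10 → sign +
step 1: pivot -29/10 → sign −
step 2: pivot 3/29 → sign +
step 3: pivot 1 → sign +
step 4: row/col 4 already zero → sign 0
signature = (3, 1, 1)

Answer: (3, 1, 1)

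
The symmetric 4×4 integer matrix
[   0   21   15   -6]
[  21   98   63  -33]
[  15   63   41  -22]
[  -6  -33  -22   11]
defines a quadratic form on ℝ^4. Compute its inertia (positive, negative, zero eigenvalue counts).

Answer: (2, 2, 0)

Derivation:
step 0: pivot 98 → sign +
step 1: pivot -9/2 → sign −
step 2: pivot 1 → sign +
step 3: pivot -2/49 → sign −
signature = (2, 2, 0)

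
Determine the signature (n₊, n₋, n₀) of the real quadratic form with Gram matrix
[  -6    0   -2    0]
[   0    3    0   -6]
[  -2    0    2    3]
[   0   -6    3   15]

Answer: (2, 2, 0)

Derivation:
step 0: pivot -6 → sign −
step 1: pivot 3 → sign +
step 2: pivot 8/3 → sign +
step 3: pivot -3/8 → sign −
signature = (2, 2, 0)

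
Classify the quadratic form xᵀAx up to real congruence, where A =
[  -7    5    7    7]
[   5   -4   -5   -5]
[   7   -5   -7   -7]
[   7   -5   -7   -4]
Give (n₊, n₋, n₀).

Answer: (1, 2, 1)

Derivation:
step 0: pivot -7 → sign −
step 1: pivot -3/7 → sign −
step 2: pivot 3 → sign +
step 3: row/col 3 already zero → sign 0
signature = (1, 2, 1)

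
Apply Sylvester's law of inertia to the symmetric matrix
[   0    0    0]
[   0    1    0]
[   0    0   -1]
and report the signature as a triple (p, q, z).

step 0: pivot 1 → sign +
step 1: pivot -1 → sign −
step 2: row/col 2 already zero → sign 0
signature = (1, 1, 1)

Answer: (1, 1, 1)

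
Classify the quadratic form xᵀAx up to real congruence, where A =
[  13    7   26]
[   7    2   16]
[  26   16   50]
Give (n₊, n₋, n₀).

step 0: pivot 13 → sign +
step 1: pivot -23/13 → sign −
step 2: pivot 6/23 → sign +
signature = (2, 1, 0)

Answer: (2, 1, 0)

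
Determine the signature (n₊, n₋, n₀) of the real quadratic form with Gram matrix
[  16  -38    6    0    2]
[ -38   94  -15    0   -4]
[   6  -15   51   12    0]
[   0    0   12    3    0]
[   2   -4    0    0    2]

Answer: (5, 0, 0)

Derivation:
step 0: pivot 16 → sign +
step 1: pivot 15/4 → sign +
step 2: pivot 243/5 → sign +
step 3: pivot 1/27 → sign +
step 4: pivot 1 → sign +
signature = (5, 0, 0)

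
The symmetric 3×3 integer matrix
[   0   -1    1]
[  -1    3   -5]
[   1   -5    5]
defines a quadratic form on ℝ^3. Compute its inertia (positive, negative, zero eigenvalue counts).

step 0: pivot 3 → sign +
step 1: pivot -1/3 → sign −
step 2: pivot -2 → sign −
signature = (1, 2, 0)

Answer: (1, 2, 0)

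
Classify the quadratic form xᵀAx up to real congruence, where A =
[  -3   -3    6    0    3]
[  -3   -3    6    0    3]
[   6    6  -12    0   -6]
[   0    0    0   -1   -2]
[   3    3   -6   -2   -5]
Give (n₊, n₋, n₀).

Answer: (1, 2, 2)

Derivation:
step 0: pivot -3 → sign −
step 1: pivot -1 → sign −
step 2: pivot 2 → sign +
step 3: row/col 3 already zero → sign 0
step 4: row/col 4 already zero → sign 0
signature = (1, 2, 2)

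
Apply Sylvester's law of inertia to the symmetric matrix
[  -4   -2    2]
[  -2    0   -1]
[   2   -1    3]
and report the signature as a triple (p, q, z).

Answer: (1, 1, 1)

Derivation:
step 0: pivot -4 → sign −
step 1: pivot 1 → sign +
step 2: row/col 2 already zero → sign 0
signature = (1, 1, 1)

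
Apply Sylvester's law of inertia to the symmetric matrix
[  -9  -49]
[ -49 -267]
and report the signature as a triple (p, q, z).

step 0: pivot -9 → sign −
step 1: pivot -2/9 → sign −
signature = (0, 2, 0)

Answer: (0, 2, 0)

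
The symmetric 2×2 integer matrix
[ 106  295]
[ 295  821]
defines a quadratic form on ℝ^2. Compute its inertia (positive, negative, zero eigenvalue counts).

Answer: (2, 0, 0)

Derivation:
step 0: pivot 106 → sign +
step 1: pivot 1/106 → sign +
signature = (2, 0, 0)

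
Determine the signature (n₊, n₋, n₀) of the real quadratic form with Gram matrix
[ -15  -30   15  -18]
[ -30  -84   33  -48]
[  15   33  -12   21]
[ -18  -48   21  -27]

Answer: (1, 3, 0)

Derivation:
step 0: pivot -15 → sign −
step 1: pivot -24 → sign −
step 2: pivot 27/8 → sign +
step 3: pivot -1/15 → sign −
signature = (1, 3, 0)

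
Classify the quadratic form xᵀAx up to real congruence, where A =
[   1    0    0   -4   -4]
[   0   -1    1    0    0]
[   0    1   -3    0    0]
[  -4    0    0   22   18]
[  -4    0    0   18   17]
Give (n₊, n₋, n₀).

Answer: (3, 2, 0)

Derivation:
step 0: pivot 1 → sign +
step 1: pivot -1 → sign −
step 2: pivot -2 → sign −
step 3: pivot 6 → sign +
step 4: pivot 1/3 → sign +
signature = (3, 2, 0)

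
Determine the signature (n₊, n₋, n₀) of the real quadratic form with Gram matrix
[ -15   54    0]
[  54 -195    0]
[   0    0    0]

Answer: (0, 2, 1)

Derivation:
step 0: pivot -15 → sign −
step 1: pivot -3/5 → sign −
step 2: row/col 2 already zero → sign 0
signature = (0, 2, 1)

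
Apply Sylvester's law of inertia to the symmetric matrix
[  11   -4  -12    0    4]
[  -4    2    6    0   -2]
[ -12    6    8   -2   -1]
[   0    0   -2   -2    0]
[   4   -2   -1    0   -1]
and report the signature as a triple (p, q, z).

step 0: pivot 11 → sign +
step 1: pivot 6/11 → sign +
step 2: pivot -10 → sign −
step 3: pivot -8/5 → sign −
step 4: pivot 1/8 → sign +
signature = (3, 2, 0)

Answer: (3, 2, 0)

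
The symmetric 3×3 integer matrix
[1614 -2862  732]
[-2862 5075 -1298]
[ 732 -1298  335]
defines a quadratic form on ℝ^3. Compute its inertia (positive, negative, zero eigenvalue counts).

Answer: (3, 0, 0)

Derivation:
step 0: pivot 1614 → sign +
step 1: pivot 1/269 → sign +
step 2: pivot 3 → sign +
signature = (3, 0, 0)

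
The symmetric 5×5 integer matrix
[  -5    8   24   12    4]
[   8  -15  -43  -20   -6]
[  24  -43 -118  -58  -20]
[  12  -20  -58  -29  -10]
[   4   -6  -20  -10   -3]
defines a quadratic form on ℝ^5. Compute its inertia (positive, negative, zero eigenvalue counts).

Answer: (2, 3, 0)

Derivation:
step 0: pivot -5 → sign −
step 1: pivot -11/5 → sign −
step 2: pivot 75/11 → sign +
step 3: pivot -11/75 → sign −
step 4: pivot 3/11 → sign +
signature = (2, 3, 0)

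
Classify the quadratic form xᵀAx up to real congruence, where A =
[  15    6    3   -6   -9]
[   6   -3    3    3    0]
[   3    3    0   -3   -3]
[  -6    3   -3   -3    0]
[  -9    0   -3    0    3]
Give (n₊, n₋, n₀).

step 0: pivot 15 → sign +
step 1: pivot -27/5 → sign −
step 2: row/col 2 already zero → sign 0
step 3: row/col 3 already zero → sign 0
step 4: row/col 4 already zero → sign 0
signature = (1, 1, 3)

Answer: (1, 1, 3)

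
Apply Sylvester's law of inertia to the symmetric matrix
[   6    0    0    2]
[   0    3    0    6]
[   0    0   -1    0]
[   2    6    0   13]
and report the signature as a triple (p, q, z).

step 0: pivot 6 → sign +
step 1: pivot 3 → sign +
step 2: pivot -1 → sign −
step 3: pivot 1/3 → sign +
signature = (3, 1, 0)

Answer: (3, 1, 0)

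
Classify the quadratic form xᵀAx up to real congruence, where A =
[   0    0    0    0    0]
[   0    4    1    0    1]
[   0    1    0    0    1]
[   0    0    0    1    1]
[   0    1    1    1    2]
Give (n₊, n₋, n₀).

Answer: (3, 1, 1)

Derivation:
step 0: pivot 4 → sign +
step 1: pivot -1/4 → sign −
step 2: pivot 1 → sign +
step 3: pivot 3 → sign +
step 4: row/col 4 already zero → sign 0
signature = (3, 1, 1)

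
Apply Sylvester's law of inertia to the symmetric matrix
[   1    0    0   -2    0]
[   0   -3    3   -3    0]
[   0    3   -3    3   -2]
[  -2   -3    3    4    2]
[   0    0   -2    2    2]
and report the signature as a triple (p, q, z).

step 0: pivot 1 → sign +
step 1: pivot -3 → sign −
step 2: pivot 3 → sign +
step 3: pivot 2/3 → sign +
step 4: pivot -6 → sign −
signature = (3, 2, 0)

Answer: (3, 2, 0)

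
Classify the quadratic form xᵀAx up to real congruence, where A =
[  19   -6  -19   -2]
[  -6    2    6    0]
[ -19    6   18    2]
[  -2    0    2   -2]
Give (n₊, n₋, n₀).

Answer: (2, 2, 0)

Derivation:
step 0: pivot 19 → sign +
step 1: pivot 2/19 → sign +
step 2: pivot -1 → sign −
step 3: pivot -6 → sign −
signature = (2, 2, 0)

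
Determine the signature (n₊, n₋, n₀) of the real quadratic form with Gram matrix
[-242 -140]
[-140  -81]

step 0: pivot -242 → sign −
step 1: pivot -1/121 → sign −
signature = (0, 2, 0)

Answer: (0, 2, 0)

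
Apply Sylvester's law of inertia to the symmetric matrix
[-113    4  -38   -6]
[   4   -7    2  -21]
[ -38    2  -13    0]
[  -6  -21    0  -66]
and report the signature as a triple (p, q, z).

Answer: (0, 4, 0)

Derivation:
step 0: pivot -113 → sign −
step 1: pivot -775/113 → sign −
step 2: pivot -123/775 → sign −
step 3: pivot -3/41 → sign −
signature = (0, 4, 0)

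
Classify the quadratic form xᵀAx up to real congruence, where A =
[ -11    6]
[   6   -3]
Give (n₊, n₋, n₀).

step 0: pivot -11 → sign −
step 1: pivot 3/11 → sign +
signature = (1, 1, 0)

Answer: (1, 1, 0)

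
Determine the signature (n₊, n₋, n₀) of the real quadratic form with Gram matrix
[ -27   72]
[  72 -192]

Answer: (0, 1, 1)

Derivation:
step 0: pivot -27 → sign −
step 1: row/col 1 already zero → sign 0
signature = (0, 1, 1)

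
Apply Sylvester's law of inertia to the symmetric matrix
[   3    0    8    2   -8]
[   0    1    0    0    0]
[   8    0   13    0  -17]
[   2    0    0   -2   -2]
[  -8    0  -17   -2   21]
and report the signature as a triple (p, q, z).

step 0: pivot 3 → sign +
step 1: pivot 1 → sign +
step 2: pivot -25/3 → sign −
step 3: pivot 2/25 → sign +
step 4: pivot -2 → sign −
signature = (3, 2, 0)

Answer: (3, 2, 0)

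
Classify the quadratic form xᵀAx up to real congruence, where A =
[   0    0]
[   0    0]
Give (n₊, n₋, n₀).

Answer: (0, 0, 2)

Derivation:
step 0: row/col 0 already zero → sign 0
step 1: row/col 1 already zero → sign 0
signature = (0, 0, 2)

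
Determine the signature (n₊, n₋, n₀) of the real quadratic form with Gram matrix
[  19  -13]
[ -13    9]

Answer: (2, 0, 0)

Derivation:
step 0: pivot 19 → sign +
step 1: pivot 2/19 → sign +
signature = (2, 0, 0)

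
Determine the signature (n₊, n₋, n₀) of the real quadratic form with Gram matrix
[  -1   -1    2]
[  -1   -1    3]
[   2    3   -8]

Answer: (1, 2, 0)

Derivation:
step 0: pivot -1 → sign −
step 1: pivot -4 → sign −
step 2: pivot 1/4 → sign +
signature = (1, 2, 0)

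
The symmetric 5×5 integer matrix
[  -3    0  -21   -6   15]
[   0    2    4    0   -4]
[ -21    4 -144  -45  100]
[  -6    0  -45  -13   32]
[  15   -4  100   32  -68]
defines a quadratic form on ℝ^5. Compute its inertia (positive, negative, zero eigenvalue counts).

Answer: (3, 2, 0)

Derivation:
step 0: pivot -3 → sign −
step 1: pivot 2 → sign +
step 2: pivot -5 → sign −
step 3: pivot 4/5 → sign +
step 4: pivot 3/4 → sign +
signature = (3, 2, 0)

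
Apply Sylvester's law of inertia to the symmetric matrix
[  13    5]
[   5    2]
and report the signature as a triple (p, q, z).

step 0: pivot 13 → sign +
step 1: pivot 1/13 → sign +
signature = (2, 0, 0)

Answer: (2, 0, 0)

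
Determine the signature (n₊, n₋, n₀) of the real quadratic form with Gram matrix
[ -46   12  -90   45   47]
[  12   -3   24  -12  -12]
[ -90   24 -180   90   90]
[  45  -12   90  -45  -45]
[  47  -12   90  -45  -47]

step 0: pivot -46 → sign −
step 1: pivot 3/23 → sign +
step 2: pivot -6 → sign −
step 3: pivot 2 → sign +
step 4: row/col 4 already zero → sign 0
signature = (2, 2, 1)

Answer: (2, 2, 1)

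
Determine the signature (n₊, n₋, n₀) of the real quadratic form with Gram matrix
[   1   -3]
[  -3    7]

step 0: pivot 1 → sign +
step 1: pivot -2 → sign −
signature = (1, 1, 0)

Answer: (1, 1, 0)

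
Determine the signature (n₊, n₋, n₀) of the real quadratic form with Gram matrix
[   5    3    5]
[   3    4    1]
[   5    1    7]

step 0: pivot 5 → sign +
step 1: pivot 11/5 → sign +
step 2: pivot 2/11 → sign +
signature = (3, 0, 0)

Answer: (3, 0, 0)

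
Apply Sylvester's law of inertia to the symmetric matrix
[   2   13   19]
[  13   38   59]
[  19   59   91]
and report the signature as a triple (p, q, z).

Answer: (1, 2, 0)

Derivation:
step 0: pivot 2 → sign +
step 1: pivot -93/2 → sign −
step 2: pivot -1/31 → sign −
signature = (1, 2, 0)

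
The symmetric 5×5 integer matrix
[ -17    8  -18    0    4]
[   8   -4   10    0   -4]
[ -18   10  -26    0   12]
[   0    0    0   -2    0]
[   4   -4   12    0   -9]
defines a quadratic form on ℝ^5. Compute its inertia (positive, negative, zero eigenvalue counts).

step 0: pivot -17 → sign −
step 1: pivot -4/17 → sign −
step 2: pivot 3 → sign +
step 3: pivot -2 → sign −
step 4: pivot -1 → sign −
signature = (1, 4, 0)

Answer: (1, 4, 0)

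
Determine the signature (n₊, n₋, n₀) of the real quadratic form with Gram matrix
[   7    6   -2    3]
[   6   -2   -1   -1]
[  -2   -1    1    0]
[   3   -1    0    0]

step 0: pivot 7 → sign +
step 1: pivot -50/7 → sign −
step 2: pivot 1/2 → sign +
step 3: row/col 3 already zero → sign 0
signature = (2, 1, 1)

Answer: (2, 1, 1)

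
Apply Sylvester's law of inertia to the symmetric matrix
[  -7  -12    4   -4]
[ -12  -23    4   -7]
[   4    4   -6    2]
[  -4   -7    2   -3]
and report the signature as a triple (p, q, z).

Answer: (0, 4, 0)

Derivation:
step 0: pivot -7 → sign −
step 1: pivot -17/7 → sign −
step 2: pivot -6/17 → sign −
step 3: pivot -2/3 → sign −
signature = (0, 4, 0)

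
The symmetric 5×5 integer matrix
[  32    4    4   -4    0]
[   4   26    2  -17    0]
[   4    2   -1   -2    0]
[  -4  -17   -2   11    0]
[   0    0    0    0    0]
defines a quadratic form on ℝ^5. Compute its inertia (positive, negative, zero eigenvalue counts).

Answer: (2, 1, 2)

Derivation:
step 0: pivot 32 → sign +
step 1: pivot 51/2 → sign +
step 2: pivot -27/17 → sign −
step 3: row/col 3 already zero → sign 0
step 4: row/col 4 already zero → sign 0
signature = (2, 1, 2)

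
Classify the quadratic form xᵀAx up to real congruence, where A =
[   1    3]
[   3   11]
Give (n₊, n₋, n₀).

Answer: (2, 0, 0)

Derivation:
step 0: pivot 1 → sign +
step 1: pivot 2 → sign +
signature = (2, 0, 0)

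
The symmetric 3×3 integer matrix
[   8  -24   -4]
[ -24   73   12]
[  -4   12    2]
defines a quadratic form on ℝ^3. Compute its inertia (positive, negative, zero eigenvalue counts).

step 0: pivot 8 → sign +
step 1: pivot 1 → sign +
step 2: row/col 2 already zero → sign 0
signature = (2, 0, 1)

Answer: (2, 0, 1)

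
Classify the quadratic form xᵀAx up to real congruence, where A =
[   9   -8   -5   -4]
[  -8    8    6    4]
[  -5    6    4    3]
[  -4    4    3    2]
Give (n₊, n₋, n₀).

Answer: (2, 1, 1)

Derivation:
step 0: pivot 9 → sign +
step 1: pivot 8/9 → sign +
step 2: pivot -3/2 → sign −
step 3: row/col 3 already zero → sign 0
signature = (2, 1, 1)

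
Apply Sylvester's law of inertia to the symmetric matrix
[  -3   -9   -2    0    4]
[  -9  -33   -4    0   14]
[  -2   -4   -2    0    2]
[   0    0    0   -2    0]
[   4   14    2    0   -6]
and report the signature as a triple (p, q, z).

step 0: pivot -3 → sign −
step 1: pivot -6 → sign −
step 2: pivot -2 → sign −
step 3: row/col 3 already zero → sign 0
step 4: row/col 4 already zero → sign 0
signature = (0, 3, 2)

Answer: (0, 3, 2)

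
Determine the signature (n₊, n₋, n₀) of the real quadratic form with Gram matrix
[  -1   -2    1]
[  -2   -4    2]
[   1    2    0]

step 0: pivot -1 → sign −
step 1: pivot 1 → sign +
step 2: row/col 2 already zero → sign 0
signature = (1, 1, 1)

Answer: (1, 1, 1)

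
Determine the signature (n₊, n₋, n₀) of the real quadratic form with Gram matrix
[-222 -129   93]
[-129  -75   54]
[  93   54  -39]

Answer: (0, 2, 1)

Derivation:
step 0: pivot -222 → sign −
step 1: pivot -3/74 → sign −
step 2: row/col 2 already zero → sign 0
signature = (0, 2, 1)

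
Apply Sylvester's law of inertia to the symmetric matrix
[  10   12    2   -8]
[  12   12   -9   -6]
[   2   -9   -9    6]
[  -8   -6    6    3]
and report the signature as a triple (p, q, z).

step 0: pivot 10 → sign +
step 1: pivot -12/5 → sign −
step 2: pivot 179/4 → sign +
step 3: pivot -3/179 → sign −
signature = (2, 2, 0)

Answer: (2, 2, 0)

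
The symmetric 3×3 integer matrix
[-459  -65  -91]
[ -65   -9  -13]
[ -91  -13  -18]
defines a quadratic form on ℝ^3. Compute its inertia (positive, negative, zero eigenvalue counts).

step 0: pivot -459 → sign −
step 1: pivot 94/459 → sign +
step 2: pivot -1/47 → sign −
signature = (1, 2, 0)

Answer: (1, 2, 0)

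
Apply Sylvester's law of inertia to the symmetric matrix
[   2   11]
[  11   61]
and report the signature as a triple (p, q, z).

Answer: (2, 0, 0)

Derivation:
step 0: pivot 2 → sign +
step 1: pivot 1/2 → sign +
signature = (2, 0, 0)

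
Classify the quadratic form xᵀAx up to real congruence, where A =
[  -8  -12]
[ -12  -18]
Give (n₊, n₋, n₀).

Answer: (0, 1, 1)

Derivation:
step 0: pivot -8 → sign −
step 1: row/col 1 already zero → sign 0
signature = (0, 1, 1)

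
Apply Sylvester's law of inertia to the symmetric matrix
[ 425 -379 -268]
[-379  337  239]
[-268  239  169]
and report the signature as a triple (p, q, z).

Answer: (2, 1, 0)

Derivation:
step 0: pivot 425 → sign +
step 1: pivot -416/425 → sign −
step 2: pivot 1/416 → sign +
signature = (2, 1, 0)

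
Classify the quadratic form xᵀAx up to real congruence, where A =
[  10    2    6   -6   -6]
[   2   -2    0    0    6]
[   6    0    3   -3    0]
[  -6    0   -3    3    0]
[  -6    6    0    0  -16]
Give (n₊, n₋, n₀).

Answer: (2, 1, 2)

Derivation:
step 0: pivot 10 → sign +
step 1: pivot -12/5 → sign −
step 2: pivot 2 → sign +
step 3: row/col 3 already zero → sign 0
step 4: row/col 4 already zero → sign 0
signature = (2, 1, 2)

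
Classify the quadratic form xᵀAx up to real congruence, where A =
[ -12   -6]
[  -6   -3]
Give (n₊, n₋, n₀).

Answer: (0, 1, 1)

Derivation:
step 0: pivot -12 → sign −
step 1: row/col 1 already zero → sign 0
signature = (0, 1, 1)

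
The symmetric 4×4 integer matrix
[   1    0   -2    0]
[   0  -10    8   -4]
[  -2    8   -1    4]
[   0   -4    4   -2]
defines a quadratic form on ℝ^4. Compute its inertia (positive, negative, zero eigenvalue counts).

step 0: pivot 1 → sign +
step 1: pivot -10 → sign −
step 2: pivot 7/5 → sign +
step 3: pivot -6/7 → sign −
signature = (2, 2, 0)

Answer: (2, 2, 0)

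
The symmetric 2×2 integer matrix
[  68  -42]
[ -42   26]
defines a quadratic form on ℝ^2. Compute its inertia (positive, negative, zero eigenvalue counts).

step 0: pivot 68 → sign +
step 1: pivot 1/17 → sign +
signature = (2, 0, 0)

Answer: (2, 0, 0)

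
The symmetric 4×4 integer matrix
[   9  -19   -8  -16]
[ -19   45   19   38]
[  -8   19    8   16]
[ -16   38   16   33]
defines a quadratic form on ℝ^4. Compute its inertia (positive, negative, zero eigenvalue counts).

Answer: (3, 1, 0)

Derivation:
step 0: pivot 9 → sign +
step 1: pivot 44/9 → sign +
step 2: pivot -1/44 → sign −
step 3: pivot 1 → sign +
signature = (3, 1, 0)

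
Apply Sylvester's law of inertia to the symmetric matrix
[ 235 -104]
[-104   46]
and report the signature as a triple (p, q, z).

step 0: pivot 235 → sign +
step 1: pivot -6/235 → sign −
signature = (1, 1, 0)

Answer: (1, 1, 0)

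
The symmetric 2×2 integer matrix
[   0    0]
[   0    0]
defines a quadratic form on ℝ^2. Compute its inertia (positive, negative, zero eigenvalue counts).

Answer: (0, 0, 2)

Derivation:
step 0: row/col 0 already zero → sign 0
step 1: row/col 1 already zero → sign 0
signature = (0, 0, 2)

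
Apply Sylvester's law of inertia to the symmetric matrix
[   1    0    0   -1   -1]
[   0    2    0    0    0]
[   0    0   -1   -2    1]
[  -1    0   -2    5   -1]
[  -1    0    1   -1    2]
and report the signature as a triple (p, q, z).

step 0: pivot 1 → sign +
step 1: pivot 2 → sign +
step 2: pivot -1 → sign −
step 3: pivot 8 → sign +
step 4: row/col 4 already zero → sign 0
signature = (3, 1, 1)

Answer: (3, 1, 1)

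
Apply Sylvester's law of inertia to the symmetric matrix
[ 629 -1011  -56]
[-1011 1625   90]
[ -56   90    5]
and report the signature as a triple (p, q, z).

step 0: pivot 629 → sign +
step 1: pivot 4/629 → sign +
step 2: row/col 2 already zero → sign 0
signature = (2, 0, 1)

Answer: (2, 0, 1)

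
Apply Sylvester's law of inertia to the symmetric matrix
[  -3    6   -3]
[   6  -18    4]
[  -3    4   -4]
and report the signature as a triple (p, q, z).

Answer: (0, 3, 0)

Derivation:
step 0: pivot -3 → sign −
step 1: pivot -6 → sign −
step 2: pivot -1/3 → sign −
signature = (0, 3, 0)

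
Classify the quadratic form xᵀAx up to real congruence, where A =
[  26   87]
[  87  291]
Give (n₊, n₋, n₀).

step 0: pivot 26 → sign +
step 1: pivot -3/26 → sign −
signature = (1, 1, 0)

Answer: (1, 1, 0)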